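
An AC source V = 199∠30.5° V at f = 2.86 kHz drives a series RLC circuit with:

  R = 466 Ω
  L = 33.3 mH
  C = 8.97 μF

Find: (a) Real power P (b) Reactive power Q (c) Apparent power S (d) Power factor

Step 1 — Angular frequency: ω = 2π·f = 2π·2860 = 1.797e+04 rad/s.
Step 2 — Component impedances:
  R: Z = R = 466 Ω
  L: Z = jωL = j·1.797e+04·0.0333 = 0 + j598.4 Ω
  C: Z = 1/(jωC) = -j/(ω·C) = 0 - j6.204 Ω
Step 3 — Series combination: Z_total = R + L + C = 466 + j592.2 Ω = 753.6∠51.8° Ω.
Step 4 — Source phasor: V = 199∠30.5° V = 171.5 + j101 V.
Step 5 — Current: I = V / Z = 0.246 - j0.09593 A = 0.2641∠-21.3° A.
Step 6 — Complex power: S = V·I* = 32.5 + j41.3 VA.
Step 7 — Real power: P = Re(S) = 32.5 W.
Step 8 — Reactive power: Q = Im(S) = 41.3 VAR.
Step 9 — Apparent power: |S| = 52.55 VA.
Step 10 — Power factor: PF = P/|S| = 0.6184 (lagging).

(a) P = 32.5 W  (b) Q = 41.3 VAR  (c) S = 52.55 VA  (d) PF = 0.6184 (lagging)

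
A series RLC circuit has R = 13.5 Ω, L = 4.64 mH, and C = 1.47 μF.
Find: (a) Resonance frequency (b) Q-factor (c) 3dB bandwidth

Step 1 — Resonance condition Im(Z)=0 gives ω₀ = 1/√(LC).
Step 2 — ω₀ = 1/√(0.00464·1.47e-06) = 1.211e+04 rad/s.
Step 3 — f₀ = ω₀/(2π) = 1927 Hz.
Step 4 — Series Q: Q = ω₀L/R = 1.211e+04·0.00464/13.5 = 4.162.
Step 5 — 3dB bandwidth: Δω = ω₀/Q = 2909 rad/s; BW = Δω/(2π) = 463.1 Hz.

(a) f₀ = 1927 Hz  (b) Q = 4.162  (c) BW = 463.1 Hz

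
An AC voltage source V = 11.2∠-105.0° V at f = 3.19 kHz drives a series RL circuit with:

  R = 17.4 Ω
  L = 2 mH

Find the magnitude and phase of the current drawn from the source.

Step 1 — Angular frequency: ω = 2π·f = 2π·3190 = 2.004e+04 rad/s.
Step 2 — Component impedances:
  R: Z = R = 17.4 Ω
  L: Z = jωL = j·2.004e+04·0.002 = 0 + j40.09 Ω
Step 3 — Series combination: Z_total = R + L = 17.4 + j40.09 Ω = 43.7∠66.5° Ω.
Step 4 — Source phasor: V = 11.2∠-105.0° V = -2.899 - j10.82 V.
Step 5 — Ohm's law: I = V / Z_total = (-2.899 - j10.82) / (17.4 + j40.09) = -0.2535 - j0.03772 A.
Step 6 — Convert to polar: |I| = 0.2563 A, ∠I = -171.5°.

I = 0.2563∠-171.5° A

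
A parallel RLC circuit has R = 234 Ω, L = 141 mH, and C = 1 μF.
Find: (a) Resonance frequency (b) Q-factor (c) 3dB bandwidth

Step 1 — Resonance: ω₀ = 1/√(LC) = 1/√(0.141·1e-06) = 2663 rad/s.
Step 2 — f₀ = ω₀/(2π) = 423.8 Hz.
Step 3 — Parallel Q: Q = R/(ω₀L) = 234/(2663·0.141) = 0.6232.
Step 4 — Bandwidth: Δω = ω₀/Q = 4274 rad/s; BW = Δω/(2π) = 680.1 Hz.

(a) f₀ = 423.8 Hz  (b) Q = 0.6232  (c) BW = 680.1 Hz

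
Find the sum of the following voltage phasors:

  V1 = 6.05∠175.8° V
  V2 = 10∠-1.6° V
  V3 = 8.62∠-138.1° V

Step 1 — Convert each phasor to rectangular form:
  V1 = 6.05·(cos(175.8°) + j·sin(175.8°)) = -6.034 + j0.4431 V
  V2 = 10·(cos(-1.6°) + j·sin(-1.6°)) = 9.996 - j0.2792 V
  V3 = 8.62·(cos(-138.1°) + j·sin(-138.1°)) = -6.416 - j5.757 V
Step 2 — Sum components: V_total = -2.454 - j5.593 V.
Step 3 — Convert to polar: |V_total| = 6.107 V, ∠V_total = -113.7°.

V_total = 6.107∠-113.7° V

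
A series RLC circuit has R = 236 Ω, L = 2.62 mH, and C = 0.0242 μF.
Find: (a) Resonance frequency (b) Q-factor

Step 1 — Resonance condition Im(Z)=0 gives ω₀ = 1/√(LC).
Step 2 — ω₀ = 1/√(0.00262·2.42e-08) = 1.256e+05 rad/s.
Step 3 — f₀ = ω₀/(2π) = 1.999e+04 Hz.
Step 4 — Series Q: Q = ω₀L/R = 1.256e+05·0.00262/236 = 1.394.

(a) f₀ = 1.999e+04 Hz  (b) Q = 1.394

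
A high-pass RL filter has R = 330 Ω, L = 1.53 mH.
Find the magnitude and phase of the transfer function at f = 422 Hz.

Step 1 — Angular frequency: ω = 2π·422 = 2652 rad/s.
Step 2 — Transfer function: H(jω) = jωL/(R + jωL).
Step 3 — Numerator jωL = j·4.057; denominator R + jωL = 330 + j4.057.
Step 4 — H = 0.0001511 + j0.01229.
Step 5 — Magnitude: |H| = 0.01229 (-38.2 dB); phase: φ = 89.3°.

|H| = 0.01229 (-38.2 dB), φ = 89.3°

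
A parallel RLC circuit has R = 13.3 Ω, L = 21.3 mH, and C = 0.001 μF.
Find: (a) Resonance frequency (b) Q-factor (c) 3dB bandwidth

Step 1 — Resonance: ω₀ = 1/√(LC) = 1/√(0.0213·1e-09) = 2.167e+05 rad/s.
Step 2 — f₀ = ω₀/(2π) = 3.449e+04 Hz.
Step 3 — Parallel Q: Q = R/(ω₀L) = 13.3/(2.167e+05·0.0213) = 0.002882.
Step 4 — Bandwidth: Δω = ω₀/Q = 7.519e+07 rad/s; BW = Δω/(2π) = 1.197e+07 Hz.

(a) f₀ = 3.449e+04 Hz  (b) Q = 0.002882  (c) BW = 1.197e+07 Hz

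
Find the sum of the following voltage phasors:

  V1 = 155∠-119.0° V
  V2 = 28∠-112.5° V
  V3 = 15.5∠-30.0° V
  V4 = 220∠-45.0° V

Step 1 — Convert each phasor to rectangular form:
  V1 = 155·(cos(-119.0°) + j·sin(-119.0°)) = -75.15 - j135.6 V
  V2 = 28·(cos(-112.5°) + j·sin(-112.5°)) = -10.72 - j25.87 V
  V3 = 15.5·(cos(-30.0°) + j·sin(-30.0°)) = 13.42 - j7.75 V
  V4 = 220·(cos(-45.0°) + j·sin(-45.0°)) = 155.6 - j155.6 V
Step 2 — Sum components: V_total = 83.13 - j324.7 V.
Step 3 — Convert to polar: |V_total| = 335.2 V, ∠V_total = -75.6°.

V_total = 335.2∠-75.6° V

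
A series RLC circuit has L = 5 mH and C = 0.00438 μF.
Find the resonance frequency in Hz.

Step 1 — Resonance condition Im(Z)=0 gives ω₀ = 1/√(LC).
Step 2 — ω₀ = 1/√(0.005·4.38e-09) = 2.137e+05 rad/s.
Step 3 — f₀ = ω₀/(2π) = 3.401e+04 Hz.

f₀ = 3.401e+04 Hz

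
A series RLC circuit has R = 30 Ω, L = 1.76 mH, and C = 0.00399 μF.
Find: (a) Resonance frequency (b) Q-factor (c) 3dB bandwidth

Step 1 — Resonance condition Im(Z)=0 gives ω₀ = 1/√(LC).
Step 2 — ω₀ = 1/√(0.00176·3.99e-09) = 3.774e+05 rad/s.
Step 3 — f₀ = ω₀/(2π) = 6.006e+04 Hz.
Step 4 — Series Q: Q = ω₀L/R = 3.774e+05·0.00176/30 = 22.14.
Step 5 — 3dB bandwidth: Δω = ω₀/Q = 1.705e+04 rad/s; BW = Δω/(2π) = 2713 Hz.

(a) f₀ = 6.006e+04 Hz  (b) Q = 22.14  (c) BW = 2713 Hz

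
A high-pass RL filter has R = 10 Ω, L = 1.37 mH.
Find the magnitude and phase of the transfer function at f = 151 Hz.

Step 1 — Angular frequency: ω = 2π·151 = 948.8 rad/s.
Step 2 — Transfer function: H(jω) = jωL/(R + jωL).
Step 3 — Numerator jωL = j·1.3; denominator R + jωL = 10 + j1.3.
Step 4 — H = 0.01661 + j0.1278.
Step 5 — Magnitude: |H| = 0.1289 (-17.8 dB); phase: φ = 82.6°.

|H| = 0.1289 (-17.8 dB), φ = 82.6°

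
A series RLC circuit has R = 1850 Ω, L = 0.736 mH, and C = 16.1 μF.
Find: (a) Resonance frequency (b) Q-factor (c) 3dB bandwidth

Step 1 — Resonance condition Im(Z)=0 gives ω₀ = 1/√(LC).
Step 2 — ω₀ = 1/√(0.000736·1.61e-05) = 9186 rad/s.
Step 3 — f₀ = ω₀/(2π) = 1462 Hz.
Step 4 — Series Q: Q = ω₀L/R = 9186·0.000736/1850 = 0.003655.
Step 5 — 3dB bandwidth: Δω = ω₀/Q = 2.514e+06 rad/s; BW = Δω/(2π) = 4e+05 Hz.

(a) f₀ = 1462 Hz  (b) Q = 0.003655  (c) BW = 4e+05 Hz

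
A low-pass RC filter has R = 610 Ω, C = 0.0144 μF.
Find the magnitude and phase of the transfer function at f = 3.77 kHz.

Step 1 — Angular frequency: ω = 2π·3770 = 2.369e+04 rad/s.
Step 2 — Transfer function: H(jω) = 1/(1 + jωRC).
Step 3 — Denominator: 1 + jωRC = 1 + j·2.369e+04·610·1.44e-08 = 1 + j0.2081.
Step 4 — H = 0.9585 - j0.1994.
Step 5 — Magnitude: |H| = 0.979 (-0.2 dB); phase: φ = -11.8°.

|H| = 0.979 (-0.2 dB), φ = -11.8°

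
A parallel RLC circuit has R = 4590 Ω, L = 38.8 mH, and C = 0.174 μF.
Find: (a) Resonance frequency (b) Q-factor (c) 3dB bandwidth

Step 1 — Resonance: ω₀ = 1/√(LC) = 1/√(0.0388·1.74e-07) = 1.217e+04 rad/s.
Step 2 — f₀ = ω₀/(2π) = 1937 Hz.
Step 3 — Parallel Q: Q = R/(ω₀L) = 4590/(1.217e+04·0.0388) = 9.72.
Step 4 — Bandwidth: Δω = ω₀/Q = 1252 rad/s; BW = Δω/(2π) = 199.3 Hz.

(a) f₀ = 1937 Hz  (b) Q = 9.72  (c) BW = 199.3 Hz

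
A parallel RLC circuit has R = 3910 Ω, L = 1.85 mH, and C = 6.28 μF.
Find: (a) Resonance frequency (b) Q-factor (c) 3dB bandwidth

Step 1 — Resonance: ω₀ = 1/√(LC) = 1/√(0.00185·6.28e-06) = 9278 rad/s.
Step 2 — f₀ = ω₀/(2π) = 1477 Hz.
Step 3 — Parallel Q: Q = R/(ω₀L) = 3910/(9278·0.00185) = 227.8.
Step 4 — Bandwidth: Δω = ω₀/Q = 40.73 rad/s; BW = Δω/(2π) = 6.482 Hz.

(a) f₀ = 1477 Hz  (b) Q = 227.8  (c) BW = 6.482 Hz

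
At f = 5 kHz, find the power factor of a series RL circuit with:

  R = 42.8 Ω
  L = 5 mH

Step 1 — Angular frequency: ω = 2π·f = 2π·5000 = 3.142e+04 rad/s.
Step 2 — Component impedances:
  R: Z = R = 42.8 Ω
  L: Z = jωL = j·3.142e+04·0.005 = 0 + j157.1 Ω
Step 3 — Series combination: Z_total = R + L = 42.8 + j157.1 Ω = 162.8∠74.8° Ω.
Step 4 — Power factor: PF = cos(φ) = Re(Z)/|Z| = 42.8/162.8 = 0.2629.
Step 5 — Type: Im(Z) = 157.1 ⇒ lagging (phase φ = 74.8°).

PF = 0.2629 (lagging, φ = 74.8°)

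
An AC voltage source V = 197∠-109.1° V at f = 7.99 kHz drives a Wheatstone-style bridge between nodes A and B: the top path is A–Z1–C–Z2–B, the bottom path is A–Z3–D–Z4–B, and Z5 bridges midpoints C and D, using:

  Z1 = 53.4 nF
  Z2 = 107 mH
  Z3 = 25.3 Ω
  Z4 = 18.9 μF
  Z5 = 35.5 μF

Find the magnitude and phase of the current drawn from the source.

Step 1 — Angular frequency: ω = 2π·f = 2π·7990 = 5.02e+04 rad/s.
Step 2 — Component impedances:
  Z1: Z = 1/(jωC) = -j/(ω·C) = 0 - j373 Ω
  Z2: Z = jωL = j·5.02e+04·0.107 = 0 + j5372 Ω
  Z3: Z = R = 25.3 Ω
  Z4: Z = 1/(jωC) = -j/(ω·C) = 0 - j1.054 Ω
  Z5: Z = 1/(jωC) = -j/(ω·C) = 0 - j0.5611 Ω
Step 3 — Bridge requires nodal analysis (the Z5 bridge couples midpoints C and D, so the two paths cannot be reduced to a simple series/parallel combination). Setting node B to ground and injecting 1 A at node A, the 3-node admittance system at A, C, D solves to V_A = Z_AB = 25.18 - j2.76 Ω = 25.34∠-6.3° Ω.
Step 4 — Source phasor: V = 197∠-109.1° V = -64.46 - j186.2 V.
Step 5 — Ohm's law: I = V / Z_total = (-64.46 - j186.2) / (25.18 - j2.76) = -1.729 - j7.581 A.
Step 6 — Convert to polar: |I| = 7.776 A, ∠I = -102.8°.

I = 7.776∠-102.8° A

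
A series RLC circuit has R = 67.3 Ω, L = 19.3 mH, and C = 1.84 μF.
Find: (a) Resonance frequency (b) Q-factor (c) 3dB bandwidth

Step 1 — Resonance condition Im(Z)=0 gives ω₀ = 1/√(LC).
Step 2 — ω₀ = 1/√(0.0193·1.84e-06) = 5307 rad/s.
Step 3 — f₀ = ω₀/(2π) = 844.6 Hz.
Step 4 — Series Q: Q = ω₀L/R = 5307·0.0193/67.3 = 1.522.
Step 5 — 3dB bandwidth: Δω = ω₀/Q = 3487 rad/s; BW = Δω/(2π) = 555 Hz.

(a) f₀ = 844.6 Hz  (b) Q = 1.522  (c) BW = 555 Hz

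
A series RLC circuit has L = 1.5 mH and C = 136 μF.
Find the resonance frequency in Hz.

Step 1 — Resonance condition Im(Z)=0 gives ω₀ = 1/√(LC).
Step 2 — ω₀ = 1/√(0.0015·0.000136) = 2214 rad/s.
Step 3 — f₀ = ω₀/(2π) = 352.4 Hz.

f₀ = 352.4 Hz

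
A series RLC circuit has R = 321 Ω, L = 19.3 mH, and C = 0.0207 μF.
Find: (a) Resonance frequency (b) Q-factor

Step 1 — Resonance condition Im(Z)=0 gives ω₀ = 1/√(LC).
Step 2 — ω₀ = 1/√(0.0193·2.07e-08) = 5.003e+04 rad/s.
Step 3 — f₀ = ω₀/(2π) = 7963 Hz.
Step 4 — Series Q: Q = ω₀L/R = 5.003e+04·0.0193/321 = 3.008.

(a) f₀ = 7963 Hz  (b) Q = 3.008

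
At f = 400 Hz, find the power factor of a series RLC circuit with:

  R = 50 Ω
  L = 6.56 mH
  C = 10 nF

Step 1 — Angular frequency: ω = 2π·f = 2π·400 = 2513 rad/s.
Step 2 — Component impedances:
  R: Z = R = 50 Ω
  L: Z = jωL = j·2513·0.00656 = 0 + j16.49 Ω
  C: Z = 1/(jωC) = -j/(ω·C) = 0 - j3.979e+04 Ω
Step 3 — Series combination: Z_total = R + L + C = 50 - j3.977e+04 Ω = 3.977e+04∠-89.9° Ω.
Step 4 — Power factor: PF = cos(φ) = Re(Z)/|Z| = 50/3.977e+04 = 0.001257.
Step 5 — Type: Im(Z) = -3.977e+04 ⇒ leading (phase φ = -89.9°).

PF = 0.001257 (leading, φ = -89.9°)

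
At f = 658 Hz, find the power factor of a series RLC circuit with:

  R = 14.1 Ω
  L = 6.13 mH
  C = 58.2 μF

Step 1 — Angular frequency: ω = 2π·f = 2π·658 = 4134 rad/s.
Step 2 — Component impedances:
  R: Z = R = 14.1 Ω
  L: Z = jωL = j·4134·0.00613 = 0 + j25.34 Ω
  C: Z = 1/(jωC) = -j/(ω·C) = 0 - j4.156 Ω
Step 3 — Series combination: Z_total = R + L + C = 14.1 + j21.19 Ω = 25.45∠56.4° Ω.
Step 4 — Power factor: PF = cos(φ) = Re(Z)/|Z| = 14.1/25.45 = 0.554.
Step 5 — Type: Im(Z) = 21.19 ⇒ lagging (phase φ = 56.4°).

PF = 0.554 (lagging, φ = 56.4°)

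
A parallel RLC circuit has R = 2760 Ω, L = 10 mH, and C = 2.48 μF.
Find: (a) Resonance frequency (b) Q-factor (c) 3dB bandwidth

Step 1 — Resonance: ω₀ = 1/√(LC) = 1/√(0.01·2.48e-06) = 6350 rad/s.
Step 2 — f₀ = ω₀/(2π) = 1011 Hz.
Step 3 — Parallel Q: Q = R/(ω₀L) = 2760/(6350·0.01) = 43.46.
Step 4 — Bandwidth: Δω = ω₀/Q = 146.1 rad/s; BW = Δω/(2π) = 23.25 Hz.

(a) f₀ = 1011 Hz  (b) Q = 43.46  (c) BW = 23.25 Hz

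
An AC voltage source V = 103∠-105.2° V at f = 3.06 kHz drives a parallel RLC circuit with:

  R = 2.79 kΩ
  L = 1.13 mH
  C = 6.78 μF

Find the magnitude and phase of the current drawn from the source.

Step 1 — Angular frequency: ω = 2π·f = 2π·3060 = 1.923e+04 rad/s.
Step 2 — Component impedances:
  R: Z = R = 2790 Ω
  L: Z = jωL = j·1.923e+04·0.00113 = 0 + j21.73 Ω
  C: Z = 1/(jωC) = -j/(ω·C) = 0 - j7.671 Ω
Step 3 — Parallel combination: 1/Z_total = 1/R + 1/L + 1/C; Z_total = 0.0504 - j11.86 Ω = 11.86∠-89.8° Ω.
Step 4 — Source phasor: V = 103∠-105.2° V = -27.01 - j99.4 V.
Step 5 — Ohm's law: I = V / Z_total = (-27.01 - j99.4) / (0.0504 - j11.86) = 8.372 - j2.313 A.
Step 6 — Convert to polar: |I| = 8.686 A, ∠I = -15.4°.

I = 8.686∠-15.4° A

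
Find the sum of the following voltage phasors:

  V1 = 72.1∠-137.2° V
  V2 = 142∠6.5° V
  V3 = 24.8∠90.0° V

Step 1 — Convert each phasor to rectangular form:
  V1 = 72.1·(cos(-137.2°) + j·sin(-137.2°)) = -52.9 - j48.99 V
  V2 = 142·(cos(6.5°) + j·sin(6.5°)) = 141.1 + j16.07 V
  V3 = 24.8·(cos(90.0°) + j·sin(90.0°)) = 0 + j24.8 V
Step 2 — Sum components: V_total = 88.19 - j8.113 V.
Step 3 — Convert to polar: |V_total| = 88.56 V, ∠V_total = -5.3°.

V_total = 88.56∠-5.3° V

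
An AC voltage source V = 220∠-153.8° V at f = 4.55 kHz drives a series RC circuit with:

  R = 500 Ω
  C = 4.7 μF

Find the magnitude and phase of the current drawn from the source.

Step 1 — Angular frequency: ω = 2π·f = 2π·4550 = 2.859e+04 rad/s.
Step 2 — Component impedances:
  R: Z = R = 500 Ω
  C: Z = 1/(jωC) = -j/(ω·C) = 0 - j7.442 Ω
Step 3 — Series combination: Z_total = R + C = 500 - j7.442 Ω = 500.1∠-0.9° Ω.
Step 4 — Source phasor: V = 220∠-153.8° V = -197.4 - j97.13 V.
Step 5 — Ohm's law: I = V / Z_total = (-197.4 - j97.13) / (500 - j7.442) = -0.3918 - j0.2001 A.
Step 6 — Convert to polar: |I| = 0.44 A, ∠I = -152.9°.

I = 0.44∠-152.9° A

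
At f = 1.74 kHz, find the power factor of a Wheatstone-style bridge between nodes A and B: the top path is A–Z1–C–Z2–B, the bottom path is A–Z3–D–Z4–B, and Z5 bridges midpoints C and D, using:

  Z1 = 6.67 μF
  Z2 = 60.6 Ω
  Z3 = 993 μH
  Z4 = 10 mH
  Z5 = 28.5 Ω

Step 1 — Angular frequency: ω = 2π·f = 2π·1740 = 1.093e+04 rad/s.
Step 2 — Component impedances:
  Z1: Z = 1/(jωC) = -j/(ω·C) = 0 - j13.71 Ω
  Z2: Z = R = 60.6 Ω
  Z3: Z = jωL = j·1.093e+04·0.000993 = 0 + j10.86 Ω
  Z4: Z = jωL = j·1.093e+04·0.01 = 0 + j109.3 Ω
  Z5: Z = R = 28.5 Ω
Step 3 — Bridge requires nodal analysis (the Z5 bridge couples midpoints C and D, so the two paths cannot be reduced to a simple series/parallel combination). Setting node B to ground and injecting 1 A at node A, the 3-node admittance system at A, C, D solves to V_A = Z_AB = 64.25 + j19.61 Ω = 67.18∠17.0° Ω.
Step 4 — Power factor: PF = cos(φ) = Re(Z)/|Z| = 64.25/67.18 = 0.9564.
Step 5 — Type: Im(Z) = 19.61 ⇒ lagging (phase φ = 17.0°).

PF = 0.9564 (lagging, φ = 17.0°)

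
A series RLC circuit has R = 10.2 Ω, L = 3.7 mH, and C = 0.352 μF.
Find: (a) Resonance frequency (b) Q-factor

Step 1 — Resonance condition Im(Z)=0 gives ω₀ = 1/√(LC).
Step 2 — ω₀ = 1/√(0.0037·3.52e-07) = 2.771e+04 rad/s.
Step 3 — f₀ = ω₀/(2π) = 4410 Hz.
Step 4 — Series Q: Q = ω₀L/R = 2.771e+04·0.0037/10.2 = 10.05.

(a) f₀ = 4410 Hz  (b) Q = 10.05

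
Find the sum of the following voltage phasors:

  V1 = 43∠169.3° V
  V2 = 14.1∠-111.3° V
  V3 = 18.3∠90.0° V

Step 1 — Convert each phasor to rectangular form:
  V1 = 43·(cos(169.3°) + j·sin(169.3°)) = -42.25 + j7.984 V
  V2 = 14.1·(cos(-111.3°) + j·sin(-111.3°)) = -5.122 - j13.14 V
  V3 = 18.3·(cos(90.0°) + j·sin(90.0°)) = 0 + j18.3 V
Step 2 — Sum components: V_total = -47.37 + j13.15 V.
Step 3 — Convert to polar: |V_total| = 49.16 V, ∠V_total = 164.5°.

V_total = 49.16∠164.5° V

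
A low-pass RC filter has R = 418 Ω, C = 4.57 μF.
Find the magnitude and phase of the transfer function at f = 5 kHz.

Step 1 — Angular frequency: ω = 2π·5000 = 3.142e+04 rad/s.
Step 2 — Transfer function: H(jω) = 1/(1 + jωRC).
Step 3 — Denominator: 1 + jωRC = 1 + j·3.142e+04·418·4.57e-06 = 1 + j60.01.
Step 4 — H = 0.0002776 - j0.01666.
Step 5 — Magnitude: |H| = 0.01666 (-35.6 dB); phase: φ = -89.0°.

|H| = 0.01666 (-35.6 dB), φ = -89.0°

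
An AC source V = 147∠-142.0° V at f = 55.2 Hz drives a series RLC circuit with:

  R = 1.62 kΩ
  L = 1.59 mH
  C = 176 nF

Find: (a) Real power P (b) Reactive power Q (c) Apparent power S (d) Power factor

Step 1 — Angular frequency: ω = 2π·f = 2π·55.2 = 346.8 rad/s.
Step 2 — Component impedances:
  R: Z = R = 1620 Ω
  L: Z = jωL = j·346.8·0.00159 = 0 + j0.5515 Ω
  C: Z = 1/(jωC) = -j/(ω·C) = 0 - j1.638e+04 Ω
Step 3 — Series combination: Z_total = R + L + C = 1620 - j1.638e+04 Ω = 1.646e+04∠-84.4° Ω.
Step 4 — Source phasor: V = 147∠-142.0° V = -115.8 - j90.5 V.
Step 5 — Current: I = V / Z = 0.004779 - j0.007544 A = 0.00893∠-57.6° A.
Step 6 — Complex power: S = V·I* = 0.1292 - j1.306 VA.
Step 7 — Real power: P = Re(S) = 0.1292 W.
Step 8 — Reactive power: Q = Im(S) = -1.306 VAR.
Step 9 — Apparent power: |S| = 1.313 VA.
Step 10 — Power factor: PF = P/|S| = 0.09841 (leading).

(a) P = 0.1292 W  (b) Q = -1.306 VAR  (c) S = 1.313 VA  (d) PF = 0.09841 (leading)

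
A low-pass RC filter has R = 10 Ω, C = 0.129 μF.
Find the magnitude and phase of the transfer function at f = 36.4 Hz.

Step 1 — Angular frequency: ω = 2π·36.4 = 228.7 rad/s.
Step 2 — Transfer function: H(jω) = 1/(1 + jωRC).
Step 3 — Denominator: 1 + jωRC = 1 + j·228.7·10·1.29e-07 = 1 + j0.000295.
Step 4 — H = 1 - j0.000295.
Step 5 — Magnitude: |H| = 1 (-0.0 dB); phase: φ = -0.0°.

|H| = 1 (-0.0 dB), φ = -0.0°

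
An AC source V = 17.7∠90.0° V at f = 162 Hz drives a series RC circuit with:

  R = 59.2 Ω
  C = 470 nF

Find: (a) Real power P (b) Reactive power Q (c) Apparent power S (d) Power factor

Step 1 — Angular frequency: ω = 2π·f = 2π·162 = 1018 rad/s.
Step 2 — Component impedances:
  R: Z = R = 59.2 Ω
  C: Z = 1/(jωC) = -j/(ω·C) = 0 - j2090 Ω
Step 3 — Series combination: Z_total = R + C = 59.2 - j2090 Ω = 2091∠-88.4° Ω.
Step 4 — Source phasor: V = 17.7∠90.0° V = 0 + j17.7 V.
Step 5 — Current: I = V / Z = -0.008461 + j0.0002396 A = 0.008464∠178.4° A.
Step 6 — Complex power: S = V·I* = 0.004241 - j0.1498 VA.
Step 7 — Real power: P = Re(S) = 0.004241 W.
Step 8 — Reactive power: Q = Im(S) = -0.1498 VAR.
Step 9 — Apparent power: |S| = 0.1498 VA.
Step 10 — Power factor: PF = P/|S| = 0.02831 (leading).

(a) P = 0.004241 W  (b) Q = -0.1498 VAR  (c) S = 0.1498 VA  (d) PF = 0.02831 (leading)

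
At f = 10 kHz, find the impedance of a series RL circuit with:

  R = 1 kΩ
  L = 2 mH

Step 1 — Angular frequency: ω = 2π·f = 2π·1e+04 = 6.283e+04 rad/s.
Step 2 — Component impedances:
  R: Z = R = 1000 Ω
  L: Z = jωL = j·6.283e+04·0.002 = 0 + j125.7 Ω
Step 3 — Series combination: Z_total = R + L = 1000 + j125.7 Ω = 1008∠7.2° Ω.

Z = 1000 + j125.7 Ω = 1008∠7.2° Ω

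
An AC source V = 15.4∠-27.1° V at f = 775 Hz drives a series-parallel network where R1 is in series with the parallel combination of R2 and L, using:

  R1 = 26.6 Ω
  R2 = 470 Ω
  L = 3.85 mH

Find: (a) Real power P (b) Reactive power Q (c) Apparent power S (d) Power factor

Step 1 — Angular frequency: ω = 2π·f = 2π·775 = 4869 rad/s.
Step 2 — Component impedances:
  R1: Z = R = 26.6 Ω
  R2: Z = R = 470 Ω
  L: Z = jωL = j·4869·0.00385 = 0 + j18.75 Ω
Step 3 — Parallel branch: R2 || L = 1/(1/R2 + 1/L) = 0.7466 + j18.72 Ω.
Step 4 — Series with R1: Z_total = R1 + (R2 || L) = 27.35 + j18.72 Ω = 33.14∠34.4° Ω.
Step 5 — Source phasor: V = 15.4∠-27.1° V = 13.71 - j7.015 V.
Step 6 — Current: I = V / Z = 0.2218 - j0.4084 A = 0.4647∠-61.5° A.
Step 7 — Complex power: S = V·I* = 5.906 + j4.042 VA.
Step 8 — Real power: P = Re(S) = 5.906 W.
Step 9 — Reactive power: Q = Im(S) = 4.042 VAR.
Step 10 — Apparent power: |S| = 7.157 VA.
Step 11 — Power factor: PF = P/|S| = 0.8252 (lagging).

(a) P = 5.906 W  (b) Q = 4.042 VAR  (c) S = 7.157 VA  (d) PF = 0.8252 (lagging)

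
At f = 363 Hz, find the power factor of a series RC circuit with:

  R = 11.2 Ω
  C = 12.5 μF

Step 1 — Angular frequency: ω = 2π·f = 2π·363 = 2281 rad/s.
Step 2 — Component impedances:
  R: Z = R = 11.2 Ω
  C: Z = 1/(jωC) = -j/(ω·C) = 0 - j35.08 Ω
Step 3 — Series combination: Z_total = R + C = 11.2 - j35.08 Ω = 36.82∠-72.3° Ω.
Step 4 — Power factor: PF = cos(φ) = Re(Z)/|Z| = 11.2/36.82 = 0.3042.
Step 5 — Type: Im(Z) = -35.08 ⇒ leading (phase φ = -72.3°).

PF = 0.3042 (leading, φ = -72.3°)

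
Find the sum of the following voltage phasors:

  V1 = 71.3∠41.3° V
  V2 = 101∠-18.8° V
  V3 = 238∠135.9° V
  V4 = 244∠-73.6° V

Step 1 — Convert each phasor to rectangular form:
  V1 = 71.3·(cos(41.3°) + j·sin(41.3°)) = 53.57 + j47.06 V
  V2 = 101·(cos(-18.8°) + j·sin(-18.8°)) = 95.61 - j32.55 V
  V3 = 238·(cos(135.9°) + j·sin(135.9°)) = -170.9 + j165.6 V
  V4 = 244·(cos(-73.6°) + j·sin(-73.6°)) = 68.89 - j234.1 V
Step 2 — Sum components: V_total = 47.15 - j53.94 V.
Step 3 — Convert to polar: |V_total| = 71.64 V, ∠V_total = -48.8°.

V_total = 71.64∠-48.8° V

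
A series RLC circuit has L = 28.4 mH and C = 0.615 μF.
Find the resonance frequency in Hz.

Step 1 — Resonance condition Im(Z)=0 gives ω₀ = 1/√(LC).
Step 2 — ω₀ = 1/√(0.0284·6.15e-07) = 7567 rad/s.
Step 3 — f₀ = ω₀/(2π) = 1204 Hz.

f₀ = 1204 Hz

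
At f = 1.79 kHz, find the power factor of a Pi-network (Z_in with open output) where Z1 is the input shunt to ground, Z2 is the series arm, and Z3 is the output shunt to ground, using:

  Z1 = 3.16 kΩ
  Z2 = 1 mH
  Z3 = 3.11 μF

Step 1 — Angular frequency: ω = 2π·f = 2π·1790 = 1.125e+04 rad/s.
Step 2 — Component impedances:
  Z1: Z = R = 3160 Ω
  Z2: Z = jωL = j·1.125e+04·0.001 = 0 + j11.25 Ω
  Z3: Z = 1/(jωC) = -j/(ω·C) = 0 - j28.59 Ω
Step 3 — With open output, the series arm Z2 and the output shunt Z3 appear in series to ground: Z2 + Z3 = 0 - j17.34 Ω.
Step 4 — Parallel with input shunt Z1: Z_in = Z1 || (Z2 + Z3) = 0.09518 - j17.34 Ω = 17.34∠-89.7° Ω.
Step 5 — Power factor: PF = cos(φ) = Re(Z)/|Z| = 0.095176/17.342 = 0.005488.
Step 6 — Type: Im(Z) = -17.34 ⇒ leading (phase φ = -89.7°).

PF = 0.005488 (leading, φ = -89.7°)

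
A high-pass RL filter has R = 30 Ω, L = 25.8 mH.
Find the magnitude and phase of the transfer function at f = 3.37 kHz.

Step 1 — Angular frequency: ω = 2π·3370 = 2.117e+04 rad/s.
Step 2 — Transfer function: H(jω) = jωL/(R + jωL).
Step 3 — Numerator jωL = j·546.3; denominator R + jωL = 30 + j546.3.
Step 4 — H = 0.997 + j0.05475.
Step 5 — Magnitude: |H| = 0.9985 (-0.0 dB); phase: φ = 3.1°.

|H| = 0.9985 (-0.0 dB), φ = 3.1°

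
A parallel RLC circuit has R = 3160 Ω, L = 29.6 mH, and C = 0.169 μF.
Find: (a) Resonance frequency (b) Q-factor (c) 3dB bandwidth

Step 1 — Resonance: ω₀ = 1/√(LC) = 1/√(0.0296·1.69e-07) = 1.414e+04 rad/s.
Step 2 — f₀ = ω₀/(2π) = 2250 Hz.
Step 3 — Parallel Q: Q = R/(ω₀L) = 3160/(1.414e+04·0.0296) = 7.551.
Step 4 — Bandwidth: Δω = ω₀/Q = 1873 rad/s; BW = Δω/(2π) = 298 Hz.

(a) f₀ = 2250 Hz  (b) Q = 7.551  (c) BW = 298 Hz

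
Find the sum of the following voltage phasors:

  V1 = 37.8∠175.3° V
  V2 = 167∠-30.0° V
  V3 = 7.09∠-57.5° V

Step 1 — Convert each phasor to rectangular form:
  V1 = 37.8·(cos(175.3°) + j·sin(175.3°)) = -37.67 + j3.097 V
  V2 = 167·(cos(-30.0°) + j·sin(-30.0°)) = 144.6 - j83.5 V
  V3 = 7.09·(cos(-57.5°) + j·sin(-57.5°)) = 3.809 - j5.98 V
Step 2 — Sum components: V_total = 110.8 - j86.38 V.
Step 3 — Convert to polar: |V_total| = 140.5 V, ∠V_total = -38.0°.

V_total = 140.5∠-38.0° V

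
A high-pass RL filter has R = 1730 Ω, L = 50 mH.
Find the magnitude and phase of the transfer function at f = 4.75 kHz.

Step 1 — Angular frequency: ω = 2π·4750 = 2.985e+04 rad/s.
Step 2 — Transfer function: H(jω) = jωL/(R + jωL).
Step 3 — Numerator jωL = j·1492; denominator R + jωL = 1730 + j1492.
Step 4 — H = 0.4266 + j0.4946.
Step 5 — Magnitude: |H| = 0.6532 (-3.7 dB); phase: φ = 49.2°.

|H| = 0.6532 (-3.7 dB), φ = 49.2°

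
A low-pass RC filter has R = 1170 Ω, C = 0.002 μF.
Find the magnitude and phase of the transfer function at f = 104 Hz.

Step 1 — Angular frequency: ω = 2π·104 = 653.5 rad/s.
Step 2 — Transfer function: H(jω) = 1/(1 + jωRC).
Step 3 — Denominator: 1 + jωRC = 1 + j·653.5·1170·2e-09 = 1 + j0.001529.
Step 4 — H = 1 - j0.001529.
Step 5 — Magnitude: |H| = 1 (-0.0 dB); phase: φ = -0.1°.

|H| = 1 (-0.0 dB), φ = -0.1°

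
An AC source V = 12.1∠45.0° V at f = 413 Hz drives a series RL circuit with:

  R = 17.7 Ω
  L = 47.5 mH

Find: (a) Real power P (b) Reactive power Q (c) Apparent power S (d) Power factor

Step 1 — Angular frequency: ω = 2π·f = 2π·413 = 2595 rad/s.
Step 2 — Component impedances:
  R: Z = R = 17.7 Ω
  L: Z = jωL = j·2595·0.0475 = 0 + j123.3 Ω
Step 3 — Series combination: Z_total = R + L = 17.7 + j123.3 Ω = 124.5∠81.8° Ω.
Step 4 — Source phasor: V = 12.1∠45.0° V = 8.556 + j8.556 V.
Step 5 — Current: I = V / Z = 0.07778 - j0.05825 A = 0.09717∠-36.8° A.
Step 6 — Complex power: S = V·I* = 0.1671 + j1.164 VA.
Step 7 — Real power: P = Re(S) = 0.1671 W.
Step 8 — Reactive power: Q = Im(S) = 1.164 VAR.
Step 9 — Apparent power: |S| = 1.176 VA.
Step 10 — Power factor: PF = P/|S| = 0.1421 (lagging).

(a) P = 0.1671 W  (b) Q = 1.164 VAR  (c) S = 1.176 VA  (d) PF = 0.1421 (lagging)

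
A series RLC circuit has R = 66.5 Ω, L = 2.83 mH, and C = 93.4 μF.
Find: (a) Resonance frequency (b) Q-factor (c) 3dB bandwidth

Step 1 — Resonance condition Im(Z)=0 gives ω₀ = 1/√(LC).
Step 2 — ω₀ = 1/√(0.00283·9.34e-05) = 1945 rad/s.
Step 3 — f₀ = ω₀/(2π) = 309.6 Hz.
Step 4 — Series Q: Q = ω₀L/R = 1945·0.00283/66.5 = 0.08277.
Step 5 — 3dB bandwidth: Δω = ω₀/Q = 2.35e+04 rad/s; BW = Δω/(2π) = 3740 Hz.

(a) f₀ = 309.6 Hz  (b) Q = 0.08277  (c) BW = 3740 Hz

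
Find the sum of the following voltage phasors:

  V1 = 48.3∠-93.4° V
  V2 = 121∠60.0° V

Step 1 — Convert each phasor to rectangular form:
  V1 = 48.3·(cos(-93.4°) + j·sin(-93.4°)) = -2.864 - j48.21 V
  V2 = 121·(cos(60.0°) + j·sin(60.0°)) = 60.5 + j104.8 V
Step 2 — Sum components: V_total = 57.64 + j56.57 V.
Step 3 — Convert to polar: |V_total| = 80.76 V, ∠V_total = 44.5°.

V_total = 80.76∠44.5° V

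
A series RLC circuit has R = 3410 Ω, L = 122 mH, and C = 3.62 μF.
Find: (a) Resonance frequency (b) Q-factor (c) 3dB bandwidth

Step 1 — Resonance: ω₀ = 1/√(LC) = 1/√(0.122·3.62e-06) = 1505 rad/s.
Step 2 — f₀ = ω₀/(2π) = 239.5 Hz.
Step 3 — Series Q: Q = ω₀L/R = 1505·0.122/3410 = 0.05384.
Step 4 — Bandwidth: Δω = ω₀/Q = 2.795e+04 rad/s; BW = Δω/(2π) = 4449 Hz.

(a) f₀ = 239.5 Hz  (b) Q = 0.05384  (c) BW = 4449 Hz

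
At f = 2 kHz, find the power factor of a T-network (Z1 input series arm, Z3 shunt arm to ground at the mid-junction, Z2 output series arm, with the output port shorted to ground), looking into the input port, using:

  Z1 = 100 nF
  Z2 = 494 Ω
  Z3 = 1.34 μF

Step 1 — Angular frequency: ω = 2π·f = 2π·2000 = 1.257e+04 rad/s.
Step 2 — Component impedances:
  Z1: Z = 1/(jωC) = -j/(ω·C) = 0 - j795.8 Ω
  Z2: Z = R = 494 Ω
  Z3: Z = 1/(jωC) = -j/(ω·C) = 0 - j59.39 Ω
Step 3 — With the output port shorted to ground, the output series arm Z2 runs from the junction to ground; the shunt arm Z3 also runs from the junction to ground. They appear in parallel: Z3 || Z2 = 7.037 - j58.54 Ω.
Step 4 — Series with input arm Z1: Z_in = Z1 + (Z3 || Z2) = 7.037 - j854.3 Ω = 854.3∠-89.5° Ω.
Step 5 — Power factor: PF = cos(φ) = Re(Z)/|Z| = 7.037/854.3 = 0.008237.
Step 6 — Type: Im(Z) = -854.3 ⇒ leading (phase φ = -89.5°).

PF = 0.008237 (leading, φ = -89.5°)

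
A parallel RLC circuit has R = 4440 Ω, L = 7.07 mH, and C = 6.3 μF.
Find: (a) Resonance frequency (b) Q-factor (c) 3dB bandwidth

Step 1 — Resonance: ω₀ = 1/√(LC) = 1/√(0.00707·6.3e-06) = 4738 rad/s.
Step 2 — f₀ = ω₀/(2π) = 754.1 Hz.
Step 3 — Parallel Q: Q = R/(ω₀L) = 4440/(4738·0.00707) = 132.5.
Step 4 — Bandwidth: Δω = ω₀/Q = 35.75 rad/s; BW = Δω/(2π) = 5.69 Hz.

(a) f₀ = 754.1 Hz  (b) Q = 132.5  (c) BW = 5.69 Hz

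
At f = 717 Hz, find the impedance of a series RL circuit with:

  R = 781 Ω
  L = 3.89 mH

Step 1 — Angular frequency: ω = 2π·f = 2π·717 = 4505 rad/s.
Step 2 — Component impedances:
  R: Z = R = 781 Ω
  L: Z = jωL = j·4505·0.00389 = 0 + j17.52 Ω
Step 3 — Series combination: Z_total = R + L = 781 + j17.52 Ω = 781.2∠1.3° Ω.

Z = 781 + j17.52 Ω = 781.2∠1.3° Ω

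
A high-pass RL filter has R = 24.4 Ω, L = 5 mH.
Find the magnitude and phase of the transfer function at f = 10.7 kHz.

Step 1 — Angular frequency: ω = 2π·1.07e+04 = 6.723e+04 rad/s.
Step 2 — Transfer function: H(jω) = jωL/(R + jωL).
Step 3 — Numerator jωL = j·336.2; denominator R + jωL = 24.4 + j336.2.
Step 4 — H = 0.9948 + j0.07221.
Step 5 — Magnitude: |H| = 0.9974 (-0.0 dB); phase: φ = 4.2°.

|H| = 0.9974 (-0.0 dB), φ = 4.2°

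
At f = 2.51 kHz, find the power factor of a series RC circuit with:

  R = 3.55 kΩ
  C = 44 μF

Step 1 — Angular frequency: ω = 2π·f = 2π·2510 = 1.577e+04 rad/s.
Step 2 — Component impedances:
  R: Z = R = 3550 Ω
  C: Z = 1/(jωC) = -j/(ω·C) = 0 - j1.441 Ω
Step 3 — Series combination: Z_total = R + C = 3550 - j1.441 Ω = 3550∠-0.0° Ω.
Step 4 — Power factor: PF = cos(φ) = Re(Z)/|Z| = 3550/3550 = 1.
Step 5 — Type: Im(Z) = -1.441 ⇒ leading (phase φ = -0.0°).

PF = 1 (leading, φ = -0.0°)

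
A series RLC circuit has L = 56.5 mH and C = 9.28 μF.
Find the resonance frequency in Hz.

Step 1 — Resonance condition Im(Z)=0 gives ω₀ = 1/√(LC).
Step 2 — ω₀ = 1/√(0.0565·9.28e-06) = 1381 rad/s.
Step 3 — f₀ = ω₀/(2π) = 219.8 Hz.

f₀ = 219.8 Hz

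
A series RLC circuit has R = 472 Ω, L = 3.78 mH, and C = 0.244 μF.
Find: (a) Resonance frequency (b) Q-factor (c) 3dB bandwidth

Step 1 — Resonance: ω₀ = 1/√(LC) = 1/√(0.00378·2.44e-07) = 3.293e+04 rad/s.
Step 2 — f₀ = ω₀/(2π) = 5241 Hz.
Step 3 — Series Q: Q = ω₀L/R = 3.293e+04·0.00378/472 = 0.2637.
Step 4 — Bandwidth: Δω = ω₀/Q = 1.249e+05 rad/s; BW = Δω/(2π) = 1.987e+04 Hz.

(a) f₀ = 5241 Hz  (b) Q = 0.2637  (c) BW = 1.987e+04 Hz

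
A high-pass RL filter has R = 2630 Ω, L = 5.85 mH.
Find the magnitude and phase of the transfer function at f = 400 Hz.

Step 1 — Angular frequency: ω = 2π·400 = 2513 rad/s.
Step 2 — Transfer function: H(jω) = jωL/(R + jωL).
Step 3 — Numerator jωL = j·14.7; denominator R + jωL = 2630 + j14.7.
Step 4 — H = 3.125e-05 + j0.00559.
Step 5 — Magnitude: |H| = 0.00559 (-45.1 dB); phase: φ = 89.7°.

|H| = 0.00559 (-45.1 dB), φ = 89.7°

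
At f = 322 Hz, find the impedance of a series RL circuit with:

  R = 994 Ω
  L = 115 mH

Step 1 — Angular frequency: ω = 2π·f = 2π·322 = 2023 rad/s.
Step 2 — Component impedances:
  R: Z = R = 994 Ω
  L: Z = jωL = j·2023·0.115 = 0 + j232.7 Ω
Step 3 — Series combination: Z_total = R + L = 994 + j232.7 Ω = 1021∠13.2° Ω.

Z = 994 + j232.7 Ω = 1021∠13.2° Ω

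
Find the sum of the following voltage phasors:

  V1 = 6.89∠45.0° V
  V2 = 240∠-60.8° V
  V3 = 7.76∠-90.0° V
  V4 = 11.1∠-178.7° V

Step 1 — Convert each phasor to rectangular form:
  V1 = 6.89·(cos(45.0°) + j·sin(45.0°)) = 4.872 + j4.872 V
  V2 = 240·(cos(-60.8°) + j·sin(-60.8°)) = 117.1 - j209.5 V
  V3 = 7.76·(cos(-90.0°) + j·sin(-90.0°)) = 0 - j7.76 V
  V4 = 11.1·(cos(-178.7°) + j·sin(-178.7°)) = -11.1 - j0.2518 V
Step 2 — Sum components: V_total = 110.9 - j212.6 V.
Step 3 — Convert to polar: |V_total| = 239.8 V, ∠V_total = -62.5°.

V_total = 239.8∠-62.5° V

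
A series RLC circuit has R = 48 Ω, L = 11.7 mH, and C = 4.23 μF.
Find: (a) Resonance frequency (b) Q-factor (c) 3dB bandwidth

Step 1 — Resonance: ω₀ = 1/√(LC) = 1/√(0.0117·4.23e-06) = 4495 rad/s.
Step 2 — f₀ = ω₀/(2π) = 715.4 Hz.
Step 3 — Series Q: Q = ω₀L/R = 4495·0.0117/48 = 1.096.
Step 4 — Bandwidth: Δω = ω₀/Q = 4103 rad/s; BW = Δω/(2π) = 652.9 Hz.

(a) f₀ = 715.4 Hz  (b) Q = 1.096  (c) BW = 652.9 Hz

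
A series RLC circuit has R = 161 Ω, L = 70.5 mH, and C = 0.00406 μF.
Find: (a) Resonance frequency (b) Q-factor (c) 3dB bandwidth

Step 1 — Resonance: ω₀ = 1/√(LC) = 1/√(0.0705·4.06e-09) = 5.911e+04 rad/s.
Step 2 — f₀ = ω₀/(2π) = 9407 Hz.
Step 3 — Series Q: Q = ω₀L/R = 5.911e+04·0.0705/161 = 25.88.
Step 4 — Bandwidth: Δω = ω₀/Q = 2284 rad/s; BW = Δω/(2π) = 363.5 Hz.

(a) f₀ = 9407 Hz  (b) Q = 25.88  (c) BW = 363.5 Hz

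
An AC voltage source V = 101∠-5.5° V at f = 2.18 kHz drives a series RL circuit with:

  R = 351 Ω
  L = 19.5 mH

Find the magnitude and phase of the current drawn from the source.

Step 1 — Angular frequency: ω = 2π·f = 2π·2180 = 1.37e+04 rad/s.
Step 2 — Component impedances:
  R: Z = R = 351 Ω
  L: Z = jωL = j·1.37e+04·0.0195 = 0 + j267.1 Ω
Step 3 — Series combination: Z_total = R + L = 351 + j267.1 Ω = 441.1∠37.3° Ω.
Step 4 — Source phasor: V = 101∠-5.5° V = 100.5 - j9.68 V.
Step 5 — Ohm's law: I = V / Z_total = (100.5 - j9.68) / (351 + j267.1) = 0.1681 - j0.1555 A.
Step 6 — Convert to polar: |I| = 0.229 A, ∠I = -42.8°.

I = 0.229∠-42.8° A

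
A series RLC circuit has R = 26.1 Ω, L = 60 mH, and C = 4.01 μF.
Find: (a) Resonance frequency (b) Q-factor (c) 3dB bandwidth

Step 1 — Resonance: ω₀ = 1/√(LC) = 1/√(0.06·4.01e-06) = 2039 rad/s.
Step 2 — f₀ = ω₀/(2π) = 324.5 Hz.
Step 3 — Series Q: Q = ω₀L/R = 2039·0.06/26.1 = 4.687.
Step 4 — Bandwidth: Δω = ω₀/Q = 435 rad/s; BW = Δω/(2π) = 69.23 Hz.

(a) f₀ = 324.5 Hz  (b) Q = 4.687  (c) BW = 69.23 Hz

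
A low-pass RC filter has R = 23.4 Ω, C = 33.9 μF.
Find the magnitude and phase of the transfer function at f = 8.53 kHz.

Step 1 — Angular frequency: ω = 2π·8530 = 5.36e+04 rad/s.
Step 2 — Transfer function: H(jω) = 1/(1 + jωRC).
Step 3 — Denominator: 1 + jωRC = 1 + j·5.36e+04·23.4·3.39e-05 = 1 + j42.52.
Step 4 — H = 0.0005529 - j0.02351.
Step 5 — Magnitude: |H| = 0.02351 (-32.6 dB); phase: φ = -88.7°.

|H| = 0.02351 (-32.6 dB), φ = -88.7°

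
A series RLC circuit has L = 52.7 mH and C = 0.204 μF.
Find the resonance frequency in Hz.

Step 1 — Resonance condition Im(Z)=0 gives ω₀ = 1/√(LC).
Step 2 — ω₀ = 1/√(0.0527·2.04e-07) = 9644 rad/s.
Step 3 — f₀ = ω₀/(2π) = 1535 Hz.

f₀ = 1535 Hz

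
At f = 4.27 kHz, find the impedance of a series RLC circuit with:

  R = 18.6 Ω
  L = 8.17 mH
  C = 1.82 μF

Step 1 — Angular frequency: ω = 2π·f = 2π·4270 = 2.683e+04 rad/s.
Step 2 — Component impedances:
  R: Z = R = 18.6 Ω
  L: Z = jωL = j·2.683e+04·0.00817 = 0 + j219.2 Ω
  C: Z = 1/(jωC) = -j/(ω·C) = 0 - j20.48 Ω
Step 3 — Series combination: Z_total = R + L + C = 18.6 + j198.7 Ω = 199.6∠84.7° Ω.

Z = 18.6 + j198.7 Ω = 199.6∠84.7° Ω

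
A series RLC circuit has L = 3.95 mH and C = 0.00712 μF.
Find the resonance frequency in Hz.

Step 1 — Resonance condition Im(Z)=0 gives ω₀ = 1/√(LC).
Step 2 — ω₀ = 1/√(0.00395·7.12e-09) = 1.886e+05 rad/s.
Step 3 — f₀ = ω₀/(2π) = 3.001e+04 Hz.

f₀ = 3.001e+04 Hz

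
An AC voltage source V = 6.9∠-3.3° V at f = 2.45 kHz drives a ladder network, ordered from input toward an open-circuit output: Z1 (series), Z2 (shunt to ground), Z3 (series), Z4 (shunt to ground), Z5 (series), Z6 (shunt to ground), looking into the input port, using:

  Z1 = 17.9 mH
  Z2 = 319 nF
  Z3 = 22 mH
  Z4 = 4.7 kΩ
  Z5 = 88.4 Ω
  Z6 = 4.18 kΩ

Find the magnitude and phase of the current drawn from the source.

Step 1 — Angular frequency: ω = 2π·f = 2π·2450 = 1.539e+04 rad/s.
Step 2 — Component impedances:
  Z1: Z = jωL = j·1.539e+04·0.0179 = 0 + j275.5 Ω
  Z2: Z = 1/(jωC) = -j/(ω·C) = 0 - j203.6 Ω
  Z3: Z = jωL = j·1.539e+04·0.022 = 0 + j338.7 Ω
  Z4: Z = R = 4700 Ω
  Z5: Z = R = 88.4 Ω
  Z6: Z = R = 4180 Ω
Step 3 — Ladder network (open output): work backward from the far end, alternating series and parallel combinations. Z_in = 18.47 + j70.79 Ω = 73.16∠75.4° Ω.
Step 4 — Source phasor: V = 6.9∠-3.3° V = 6.889 - j0.3972 V.
Step 5 — Ohm's law: I = V / Z_total = (6.889 - j0.3972) / (18.47 + j70.79) = 0.01852 - j0.09247 A.
Step 6 — Convert to polar: |I| = 0.09431 A, ∠I = -78.7°.

I = 0.09431∠-78.7° A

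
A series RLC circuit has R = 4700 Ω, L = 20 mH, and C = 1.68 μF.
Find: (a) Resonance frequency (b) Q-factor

Step 1 — Resonance condition Im(Z)=0 gives ω₀ = 1/√(LC).
Step 2 — ω₀ = 1/√(0.02·1.68e-06) = 5455 rad/s.
Step 3 — f₀ = ω₀/(2π) = 868.3 Hz.
Step 4 — Series Q: Q = ω₀L/R = 5455·0.02/4700 = 0.02321.

(a) f₀ = 868.3 Hz  (b) Q = 0.02321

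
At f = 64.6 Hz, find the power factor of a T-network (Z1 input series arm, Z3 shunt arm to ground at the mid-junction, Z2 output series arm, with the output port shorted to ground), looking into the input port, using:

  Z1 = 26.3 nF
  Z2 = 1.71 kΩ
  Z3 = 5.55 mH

Step 1 — Angular frequency: ω = 2π·f = 2π·64.6 = 405.9 rad/s.
Step 2 — Component impedances:
  Z1: Z = 1/(jωC) = -j/(ω·C) = 0 - j9.368e+04 Ω
  Z2: Z = R = 1710 Ω
  Z3: Z = jωL = j·405.9·0.00555 = 0 + j2.253 Ω
Step 3 — With the output port shorted to ground, the output series arm Z2 runs from the junction to ground; the shunt arm Z3 also runs from the junction to ground. They appear in parallel: Z3 || Z2 = 0.002968 + j2.253 Ω.
Step 4 — Series with input arm Z1: Z_in = Z1 + (Z3 || Z2) = 0.002968 - j9.367e+04 Ω = 9.367e+04∠-90.0° Ω.
Step 5 — Power factor: PF = cos(φ) = Re(Z)/|Z| = 0.0029677/93675 = 3.168e-08.
Step 6 — Type: Im(Z) = -9.367e+04 ⇒ leading (phase φ = -90.0°).

PF = 3.168e-08 (leading, φ = -90.0°)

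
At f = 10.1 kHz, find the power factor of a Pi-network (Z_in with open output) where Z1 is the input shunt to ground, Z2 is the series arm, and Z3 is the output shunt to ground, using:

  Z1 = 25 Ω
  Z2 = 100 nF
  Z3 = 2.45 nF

Step 1 — Angular frequency: ω = 2π·f = 2π·1.01e+04 = 6.346e+04 rad/s.
Step 2 — Component impedances:
  Z1: Z = R = 25 Ω
  Z2: Z = 1/(jωC) = -j/(ω·C) = 0 - j157.6 Ω
  Z3: Z = 1/(jωC) = -j/(ω·C) = 0 - j6432 Ω
Step 3 — With open output, the series arm Z2 and the output shunt Z3 appear in series to ground: Z2 + Z3 = 0 - j6589 Ω.
Step 4 — Parallel with input shunt Z1: Z_in = Z1 || (Z2 + Z3) = 25 - j0.09485 Ω = 25∠-0.2° Ω.
Step 5 — Power factor: PF = cos(φ) = Re(Z)/|Z| = 25/25 = 1.
Step 6 — Type: Im(Z) = -0.09485 ⇒ leading (phase φ = -0.2°).

PF = 1 (leading, φ = -0.2°)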